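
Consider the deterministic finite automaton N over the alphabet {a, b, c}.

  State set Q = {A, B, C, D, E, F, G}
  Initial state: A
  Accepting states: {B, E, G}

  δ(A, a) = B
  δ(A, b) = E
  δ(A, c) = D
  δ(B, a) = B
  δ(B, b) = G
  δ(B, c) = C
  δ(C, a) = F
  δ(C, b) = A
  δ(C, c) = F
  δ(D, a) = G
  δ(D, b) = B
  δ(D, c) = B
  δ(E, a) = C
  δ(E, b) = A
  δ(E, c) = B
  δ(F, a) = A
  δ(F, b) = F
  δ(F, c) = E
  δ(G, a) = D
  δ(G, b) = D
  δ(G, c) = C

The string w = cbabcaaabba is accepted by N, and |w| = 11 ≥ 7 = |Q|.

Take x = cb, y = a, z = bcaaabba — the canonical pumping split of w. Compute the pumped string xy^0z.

xy⁰z = xz = cb·bcaaabba = cbbcaaabba.
Reading y = a takes N from B back to B, so after x the machine is still in B, and z then leads to the accepting state G. Hence cbbcaaabba ∈ L(N).

cbbcaaabba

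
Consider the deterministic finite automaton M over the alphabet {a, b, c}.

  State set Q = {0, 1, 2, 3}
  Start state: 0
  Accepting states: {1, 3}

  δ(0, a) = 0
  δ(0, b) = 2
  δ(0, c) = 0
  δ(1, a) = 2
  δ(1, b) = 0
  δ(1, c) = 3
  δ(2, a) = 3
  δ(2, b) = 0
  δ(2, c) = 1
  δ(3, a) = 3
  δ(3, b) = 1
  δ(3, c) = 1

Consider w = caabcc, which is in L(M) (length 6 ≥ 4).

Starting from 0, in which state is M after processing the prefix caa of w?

State sequence: 0 -c-> 0 -a-> 0 -a-> 0

After reading 3 characters, M is in state 0.
(This kind of state-tracing is the core of the pumping-lemma construction: with 4 states, pigeonhole forces a repeat within the first 4 steps.)

0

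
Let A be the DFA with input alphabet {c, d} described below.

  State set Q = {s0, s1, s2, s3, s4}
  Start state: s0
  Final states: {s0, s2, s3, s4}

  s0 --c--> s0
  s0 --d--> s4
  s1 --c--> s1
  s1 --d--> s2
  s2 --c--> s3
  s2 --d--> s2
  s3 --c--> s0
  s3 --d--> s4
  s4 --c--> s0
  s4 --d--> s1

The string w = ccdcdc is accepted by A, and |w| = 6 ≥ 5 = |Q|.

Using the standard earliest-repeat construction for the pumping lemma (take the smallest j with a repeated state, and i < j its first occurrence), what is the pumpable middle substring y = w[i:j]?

Run of A on w = c c d c d c:
  step 0: s0  (start)
  step 1: s0  (read c: s0→s0)   ← first repeat (s0 seen earlier)
  step 2: s0  (read c: s0→s0)
  step 3: s4  (read d: s0→s4)
  step 4: s0  (read c: s4→s0)
  step 5: s4  (read d: s0→s4)
  step 6: s0  (read c: s4→s0)

So i = 0, j = 1, giving x = w[0:0] = ε, y = w[0:1] = c, z = w[1:6] = cdcdc.
Check: |xy| = 1 ≤ 5 and |y| = 1 ≥ 1. Reading y takes A from s0 back to s0, so every xyⁱz is accepted.

c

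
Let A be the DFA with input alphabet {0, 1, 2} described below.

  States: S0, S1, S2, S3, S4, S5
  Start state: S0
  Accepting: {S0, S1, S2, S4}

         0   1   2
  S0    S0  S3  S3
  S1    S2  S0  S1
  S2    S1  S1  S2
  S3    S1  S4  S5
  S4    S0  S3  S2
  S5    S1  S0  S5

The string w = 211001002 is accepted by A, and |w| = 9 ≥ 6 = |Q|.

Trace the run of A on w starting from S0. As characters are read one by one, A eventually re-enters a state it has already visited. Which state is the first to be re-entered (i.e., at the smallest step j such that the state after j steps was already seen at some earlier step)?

State sequence: S0 -2-> S3 -1-> S4 -1-> S3 -0-> S1 -0-> S2 -1-> S1 -0-> S2 -0-> S1 -2-> S1
First repeat at step 3: S3 was already visited.

The earliest repeat is at step j = 3: A is in S3, which it already visited at step i = 1.
With |Q| = 6, pigeonhole forces a state repeat no later than step 6; the substring read between the first and second visits to that state can be pumped.

S3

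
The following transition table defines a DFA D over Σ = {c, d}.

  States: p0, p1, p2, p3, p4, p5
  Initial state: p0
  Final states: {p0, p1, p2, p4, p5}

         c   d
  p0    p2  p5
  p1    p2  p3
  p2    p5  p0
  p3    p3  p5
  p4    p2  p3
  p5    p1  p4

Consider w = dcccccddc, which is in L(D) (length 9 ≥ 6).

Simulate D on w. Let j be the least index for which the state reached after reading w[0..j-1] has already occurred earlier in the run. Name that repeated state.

State sequence: p0 -d-> p5 -c-> p1 -c-> p2 -c-> p5 -c-> p1 -c-> p2 -d-> p0 -d-> p5 -c-> p1
First repeat at step 4: p5 was already visited.

The earliest repeat is at step j = 4: D is in p5, which it already visited at step i = 1.

p5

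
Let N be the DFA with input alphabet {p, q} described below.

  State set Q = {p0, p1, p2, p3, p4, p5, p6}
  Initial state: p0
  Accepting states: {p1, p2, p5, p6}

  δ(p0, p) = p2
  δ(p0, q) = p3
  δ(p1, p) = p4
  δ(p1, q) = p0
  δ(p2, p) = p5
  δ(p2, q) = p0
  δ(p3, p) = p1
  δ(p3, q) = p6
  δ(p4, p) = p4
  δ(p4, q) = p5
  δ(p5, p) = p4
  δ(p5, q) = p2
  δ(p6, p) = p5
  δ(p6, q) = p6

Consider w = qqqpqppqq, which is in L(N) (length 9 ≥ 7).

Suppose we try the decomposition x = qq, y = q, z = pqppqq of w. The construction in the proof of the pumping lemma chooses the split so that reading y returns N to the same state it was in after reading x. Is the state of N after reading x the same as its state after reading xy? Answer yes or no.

yes

State sequence: p0 -q-> p3 -q-> p6 -q-> p6

After x (step 2): p6. After xy (step 3): p6.
They match, so y = q drives N around a cycle from p6 back to itself; pumping y any number of times keeps N in p6 before reading z, and xyⁱz ∈ L(N) for every i ≥ 0.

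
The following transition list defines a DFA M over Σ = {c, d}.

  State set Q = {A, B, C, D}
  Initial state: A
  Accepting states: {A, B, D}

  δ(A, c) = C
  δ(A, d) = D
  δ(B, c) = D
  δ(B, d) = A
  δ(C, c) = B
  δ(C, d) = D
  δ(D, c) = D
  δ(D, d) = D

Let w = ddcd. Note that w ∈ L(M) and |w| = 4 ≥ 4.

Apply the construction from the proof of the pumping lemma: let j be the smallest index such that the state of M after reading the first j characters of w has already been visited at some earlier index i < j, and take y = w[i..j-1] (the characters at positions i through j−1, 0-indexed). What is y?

d

Run of M on w = d d c d:
  step 0: A  (start)
  step 1: D  (read d: A→D)
  step 2: D  (read d: D→D)   ← first repeat (D seen earlier)
  step 3: D  (read c: D→D)
  step 4: D  (read d: D→D)

So i = 1, j = 2, giving x = w[0:1] = d, y = w[1:2] = d, z = w[2:4] = cd.
Check: |xy| = 2 ≤ 4 and |y| = 1 ≥ 1. Reading y takes M from D back to D, so every xyⁱz is accepted.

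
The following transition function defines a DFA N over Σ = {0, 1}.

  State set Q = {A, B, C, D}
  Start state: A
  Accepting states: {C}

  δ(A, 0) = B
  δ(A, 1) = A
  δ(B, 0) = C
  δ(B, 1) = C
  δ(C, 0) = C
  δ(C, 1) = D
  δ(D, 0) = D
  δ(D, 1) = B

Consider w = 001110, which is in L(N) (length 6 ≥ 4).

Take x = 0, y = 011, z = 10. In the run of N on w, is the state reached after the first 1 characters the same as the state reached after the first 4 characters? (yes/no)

yes

State sequence: A -0-> B -0-> C -1-> D -1-> B

After x (step 1): B. After xy (step 4): B.
They match, so y = 011 drives N around a cycle from B back to itself; pumping y any number of times keeps N in B before reading z, and xyⁱz ∈ L(N) for every i ≥ 0.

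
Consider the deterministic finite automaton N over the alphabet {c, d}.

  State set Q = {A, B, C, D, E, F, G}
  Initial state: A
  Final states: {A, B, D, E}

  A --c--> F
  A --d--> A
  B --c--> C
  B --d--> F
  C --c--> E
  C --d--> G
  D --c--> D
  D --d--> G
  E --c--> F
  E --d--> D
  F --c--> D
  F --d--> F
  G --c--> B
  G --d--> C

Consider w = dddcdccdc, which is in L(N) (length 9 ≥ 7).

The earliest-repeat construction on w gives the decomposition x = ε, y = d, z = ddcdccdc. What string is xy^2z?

xy^2z = ε·d·d·ddcdccdc = ddddcdccdc.
Reading y = d takes N from A back to A, so after x·y·y the machine is still in A, and z then leads to the accepting state B. Hence ddddcdccdc ∈ L(N).

ddddcdccdc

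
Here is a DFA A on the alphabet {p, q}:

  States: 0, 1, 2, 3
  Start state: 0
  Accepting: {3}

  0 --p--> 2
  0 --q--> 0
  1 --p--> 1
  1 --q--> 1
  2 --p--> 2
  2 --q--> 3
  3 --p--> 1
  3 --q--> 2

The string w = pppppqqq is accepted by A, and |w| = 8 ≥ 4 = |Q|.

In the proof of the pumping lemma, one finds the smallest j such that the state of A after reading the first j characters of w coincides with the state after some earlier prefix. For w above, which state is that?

2

Run of A on w = p p p p p q q q:
  step 0: 0  (start)
  step 1: 2  (read p: 0→2)
  step 2: 2  (read p: 2→2)   ← first repeat (2 seen earlier)
  step 3: 2  (read p: 2→2)
  step 4: 2  (read p: 2→2)
  step 5: 2  (read p: 2→2)
  step 6: 3  (read q: 2→3)
  step 7: 2  (read q: 3→2)
  step 8: 3  (read q: 2→3)

The earliest repeat is at step j = 2: A is in 2, which it already visited at step i = 1.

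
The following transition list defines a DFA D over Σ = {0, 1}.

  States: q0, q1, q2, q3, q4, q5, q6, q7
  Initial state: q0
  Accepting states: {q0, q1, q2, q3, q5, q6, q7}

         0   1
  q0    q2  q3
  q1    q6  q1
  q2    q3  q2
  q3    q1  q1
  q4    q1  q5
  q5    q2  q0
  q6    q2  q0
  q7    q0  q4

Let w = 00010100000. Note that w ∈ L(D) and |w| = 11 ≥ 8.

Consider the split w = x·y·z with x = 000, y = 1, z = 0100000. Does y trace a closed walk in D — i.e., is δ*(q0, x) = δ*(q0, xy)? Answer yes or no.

Run of D on the first 4 characters of w = 0 0 0 1:
  step 0: q0  (start)
  step 1: q2  (read 0: q0→q2)
  step 2: q3  (read 0: q2→q3)
  step 3: q1  (read 0: q3→q1)
  step 4: q1  (read 1: q1→q1)

After x (step 3): q1. After xy (step 4): q1.
They match, so y = 1 drives D around a cycle from q1 back to itself; pumping y any number of times keeps D in q1 before reading z, and xyⁱz ∈ L(D) for every i ≥ 0.

yes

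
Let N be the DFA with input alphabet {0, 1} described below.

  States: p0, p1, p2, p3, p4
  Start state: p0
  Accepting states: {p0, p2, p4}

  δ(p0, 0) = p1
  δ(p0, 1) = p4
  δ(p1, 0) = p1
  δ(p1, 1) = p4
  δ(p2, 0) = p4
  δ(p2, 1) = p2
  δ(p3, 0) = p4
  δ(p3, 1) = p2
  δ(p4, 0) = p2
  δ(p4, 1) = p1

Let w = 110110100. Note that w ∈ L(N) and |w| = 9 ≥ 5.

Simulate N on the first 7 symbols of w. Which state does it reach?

Run of N on the first 7 characters of w = 1 1 0 1 1 0 1:
  step 0: p0  (start)
  step 1: p4  (read 1: p0→p4)
  step 2: p1  (read 1: p4→p1)
  step 3: p1  (read 0: p1→p1)
  step 4: p4  (read 1: p1→p4)
  step 5: p1  (read 1: p4→p1)
  step 6: p1  (read 0: p1→p1)
  step 7: p4  (read 1: p1→p4)

After reading 7 characters, N is in state p4.

p4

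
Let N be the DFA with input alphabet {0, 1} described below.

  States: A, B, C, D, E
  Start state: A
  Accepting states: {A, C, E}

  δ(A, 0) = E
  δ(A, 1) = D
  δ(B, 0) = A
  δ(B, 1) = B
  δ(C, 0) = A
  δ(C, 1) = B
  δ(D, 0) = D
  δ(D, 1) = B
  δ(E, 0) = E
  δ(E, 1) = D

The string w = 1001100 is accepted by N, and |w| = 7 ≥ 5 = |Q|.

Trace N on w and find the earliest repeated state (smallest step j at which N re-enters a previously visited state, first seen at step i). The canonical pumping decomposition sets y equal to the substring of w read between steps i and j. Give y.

Run of N on w = 1 0 0 1 1 0 0:
  step 0: A  (start)
  step 1: D  (read 1: A→D)
  step 2: D  (read 0: D→D)   ← first repeat (D seen earlier)
  step 3: D  (read 0: D→D)
  step 4: B  (read 1: D→B)
  step 5: B  (read 1: B→B)
  step 6: A  (read 0: B→A)
  step 7: E  (read 0: A→E)

So i = 1, j = 2, giving x = w[0:1] = 1, y = w[1:2] = 0, z = w[2:7] = 01100.
Check: |xy| = 2 ≤ 5 and |y| = 1 ≥ 1. Reading y takes N from D back to D, so every xyⁱz is accepted.
The DFA has 5 states, so the proof of the pumping lemma guarantees a repeated state among the first 5+1 visited; the segment between the two visits is the pumpable y.

0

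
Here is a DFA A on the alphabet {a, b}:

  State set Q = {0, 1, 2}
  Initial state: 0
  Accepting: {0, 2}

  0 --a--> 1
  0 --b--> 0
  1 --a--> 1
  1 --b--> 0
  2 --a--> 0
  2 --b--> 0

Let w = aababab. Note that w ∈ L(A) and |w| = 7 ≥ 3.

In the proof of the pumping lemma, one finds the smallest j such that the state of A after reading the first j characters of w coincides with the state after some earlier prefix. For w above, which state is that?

1

Run of A on w = a a b a b a b:
  step 0: 0  (start)
  step 1: 1  (read a: 0→1)
  step 2: 1  (read a: 1→1)   ← first repeat (1 seen earlier)
  step 3: 0  (read b: 1→0)
  step 4: 1  (read a: 0→1)
  step 5: 0  (read b: 1→0)
  step 6: 1  (read a: 0→1)
  step 7: 0  (read b: 1→0)

The earliest repeat is at step j = 2: A is in 1, which it already visited at step i = 1.
Since A has 3 states, any run of length ≥ 3 visits 3+1 states, so by pigeonhole some state repeats within the first 3 steps — that repeat gives the pumpable loop.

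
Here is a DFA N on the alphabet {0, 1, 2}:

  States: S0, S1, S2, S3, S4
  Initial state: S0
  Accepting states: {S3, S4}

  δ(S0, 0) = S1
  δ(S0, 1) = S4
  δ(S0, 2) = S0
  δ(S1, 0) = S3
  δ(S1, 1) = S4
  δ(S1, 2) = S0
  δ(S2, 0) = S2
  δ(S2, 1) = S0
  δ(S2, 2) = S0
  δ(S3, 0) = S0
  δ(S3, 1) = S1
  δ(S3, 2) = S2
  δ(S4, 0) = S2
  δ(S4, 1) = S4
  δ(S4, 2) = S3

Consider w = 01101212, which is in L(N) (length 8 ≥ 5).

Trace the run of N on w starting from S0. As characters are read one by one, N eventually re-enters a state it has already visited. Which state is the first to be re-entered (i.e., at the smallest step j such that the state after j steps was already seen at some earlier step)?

S4

Run of N on w = 0 1 1 0 1 2 1 2:
  step 0: S0  (start)
  step 1: S1  (read 0: S0→S1)
  step 2: S4  (read 1: S1→S4)
  step 3: S4  (read 1: S4→S4)   ← first repeat (S4 seen earlier)
  step 4: S2  (read 0: S4→S2)
  step 5: S0  (read 1: S2→S0)
  step 6: S0  (read 2: S0→S0)
  step 7: S4  (read 1: S0→S4)
  step 8: S3  (read 2: S4→S3)

The earliest repeat is at step j = 3: N is in S4, which it already visited at step i = 2.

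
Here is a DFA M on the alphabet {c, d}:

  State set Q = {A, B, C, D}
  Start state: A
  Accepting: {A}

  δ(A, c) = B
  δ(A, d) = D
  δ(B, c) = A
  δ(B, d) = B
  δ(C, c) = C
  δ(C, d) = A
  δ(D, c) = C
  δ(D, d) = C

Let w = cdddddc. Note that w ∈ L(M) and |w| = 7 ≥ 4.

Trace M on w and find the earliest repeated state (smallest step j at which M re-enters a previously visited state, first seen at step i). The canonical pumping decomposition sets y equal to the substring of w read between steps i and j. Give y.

d

Run of M on w = c d d d d d c:
  step 0: A  (start)
  step 1: B  (read c: A→B)
  step 2: B  (read d: B→B)   ← first repeat (B seen earlier)
  step 3: B  (read d: B→B)
  step 4: B  (read d: B→B)
  step 5: B  (read d: B→B)
  step 6: B  (read d: B→B)
  step 7: A  (read c: B→A)

So i = 1, j = 2, giving x = w[0:1] = c, y = w[1:2] = d, z = w[2:7] = ddddc.
Check: |xy| = 2 ≤ 4 and |y| = 1 ≥ 1. Reading y takes M from B back to B, so every xyⁱz is accepted.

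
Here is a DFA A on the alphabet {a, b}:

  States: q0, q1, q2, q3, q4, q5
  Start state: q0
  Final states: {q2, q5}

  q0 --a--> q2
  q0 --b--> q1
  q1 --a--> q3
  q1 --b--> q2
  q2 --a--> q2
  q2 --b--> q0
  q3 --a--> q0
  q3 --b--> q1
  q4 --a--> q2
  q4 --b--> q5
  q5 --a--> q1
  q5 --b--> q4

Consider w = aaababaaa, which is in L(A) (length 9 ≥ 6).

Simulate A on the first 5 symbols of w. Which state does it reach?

Run of A on the first 5 characters of w = a a a b a:
  step 0: q0  (start)
  step 1: q2  (read a: q0→q2)
  step 2: q2  (read a: q2→q2)
  step 3: q2  (read a: q2→q2)
  step 4: q0  (read b: q2→q0)
  step 5: q2  (read a: q0→q2)

After reading 5 characters, A is in state q2.

q2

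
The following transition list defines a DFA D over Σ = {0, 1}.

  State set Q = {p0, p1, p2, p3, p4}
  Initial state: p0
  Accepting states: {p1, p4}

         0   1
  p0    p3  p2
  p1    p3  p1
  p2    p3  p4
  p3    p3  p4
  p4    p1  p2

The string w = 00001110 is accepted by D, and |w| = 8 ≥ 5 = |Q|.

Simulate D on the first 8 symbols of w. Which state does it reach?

p1

Run of D on the first 8 characters of w = 0 0 0 0 1 1 1 0:
  step 0: p0  (start)
  step 1: p3  (read 0: p0→p3)
  step 2: p3  (read 0: p3→p3)
  step 3: p3  (read 0: p3→p3)
  step 4: p3  (read 0: p3→p3)
  step 5: p4  (read 1: p3→p4)
  step 6: p2  (read 1: p4→p2)
  step 7: p4  (read 1: p2→p4)
  step 8: p1  (read 0: p4→p1)

After reading 8 characters, D is in state p1.
(This kind of state-tracing is the core of the pumping-lemma construction: with 5 states, pigeonhole forces a repeat within the first 5 steps.)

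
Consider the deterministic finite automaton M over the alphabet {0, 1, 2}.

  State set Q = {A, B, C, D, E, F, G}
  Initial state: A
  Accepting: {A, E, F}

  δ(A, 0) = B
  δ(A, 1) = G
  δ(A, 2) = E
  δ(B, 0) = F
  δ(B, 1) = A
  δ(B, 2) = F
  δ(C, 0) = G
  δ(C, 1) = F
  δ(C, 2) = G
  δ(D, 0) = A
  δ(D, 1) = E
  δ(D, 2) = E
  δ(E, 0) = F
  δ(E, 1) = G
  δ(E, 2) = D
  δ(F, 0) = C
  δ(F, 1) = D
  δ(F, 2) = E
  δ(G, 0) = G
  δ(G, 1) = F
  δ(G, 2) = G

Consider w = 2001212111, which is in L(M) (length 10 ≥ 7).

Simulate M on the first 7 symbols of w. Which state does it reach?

Run of M on the first 7 characters of w = 2 0 0 1 2 1 2:
  step 0: A  (start)
  step 1: E  (read 2: A→E)
  step 2: F  (read 0: E→F)
  step 3: C  (read 0: F→C)
  step 4: F  (read 1: C→F)
  step 5: E  (read 2: F→E)
  step 6: G  (read 1: E→G)
  step 7: G  (read 2: G→G)

After reading 7 characters, M is in state G.

G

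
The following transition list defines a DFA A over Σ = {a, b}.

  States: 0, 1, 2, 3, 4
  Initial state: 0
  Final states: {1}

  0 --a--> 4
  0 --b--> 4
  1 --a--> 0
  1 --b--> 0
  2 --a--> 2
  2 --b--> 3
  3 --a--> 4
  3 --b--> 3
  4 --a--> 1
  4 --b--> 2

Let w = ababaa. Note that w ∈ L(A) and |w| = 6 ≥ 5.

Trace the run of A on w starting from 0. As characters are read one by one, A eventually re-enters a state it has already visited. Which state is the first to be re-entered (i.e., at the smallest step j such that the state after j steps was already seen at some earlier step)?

Run of A on w = a b a b a a:
  step 0: 0  (start)
  step 1: 4  (read a: 0→4)
  step 2: 2  (read b: 4→2)
  step 3: 2  (read a: 2→2)   ← first repeat (2 seen earlier)
  step 4: 3  (read b: 2→3)
  step 5: 4  (read a: 3→4)
  step 6: 1  (read a: 4→1)

The earliest repeat is at step j = 3: A is in 2, which it already visited at step i = 2.

2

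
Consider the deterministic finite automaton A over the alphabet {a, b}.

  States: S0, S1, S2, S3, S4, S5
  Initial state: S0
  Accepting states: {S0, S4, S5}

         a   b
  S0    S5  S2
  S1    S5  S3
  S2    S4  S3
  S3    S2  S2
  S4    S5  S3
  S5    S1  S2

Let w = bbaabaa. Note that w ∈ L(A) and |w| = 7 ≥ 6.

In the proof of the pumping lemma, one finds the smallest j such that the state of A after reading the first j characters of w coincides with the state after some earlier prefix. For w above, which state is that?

S2

State sequence: S0 -b-> S2 -b-> S3 -a-> S2 -a-> S4 -b-> S3 -a-> S2 -a-> S4
First repeat at step 3: S2 was already visited.

The earliest repeat is at step j = 3: A is in S2, which it already visited at step i = 1.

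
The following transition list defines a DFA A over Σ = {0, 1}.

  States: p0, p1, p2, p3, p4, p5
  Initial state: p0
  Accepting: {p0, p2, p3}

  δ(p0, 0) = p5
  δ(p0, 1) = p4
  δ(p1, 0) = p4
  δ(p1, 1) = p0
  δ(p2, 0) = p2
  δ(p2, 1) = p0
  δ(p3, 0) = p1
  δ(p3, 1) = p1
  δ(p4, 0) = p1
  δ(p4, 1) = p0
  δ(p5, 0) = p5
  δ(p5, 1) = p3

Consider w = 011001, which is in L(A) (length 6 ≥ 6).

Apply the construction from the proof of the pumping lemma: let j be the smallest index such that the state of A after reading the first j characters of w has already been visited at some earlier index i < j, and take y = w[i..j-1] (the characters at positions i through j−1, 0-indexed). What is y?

Run of A on w = 0 1 1 0 0 1:
  step 0: p0  (start)
  step 1: p5  (read 0: p0→p5)
  step 2: p3  (read 1: p5→p3)
  step 3: p1  (read 1: p3→p1)
  step 4: p4  (read 0: p1→p4)
  step 5: p1  (read 0: p4→p1)   ← first repeat (p1 seen earlier)
  step 6: p0  (read 1: p1→p0)

So i = 3, j = 5, giving x = w[0:3] = 011, y = w[3:5] = 00, z = w[5:6] = 1.
Check: |xy| = 5 ≤ 6 and |y| = 2 ≥ 1. Reading y takes A from p1 back to p1, so every xyⁱz is accepted.
The DFA has 6 states, so the proof of the pumping lemma guarantees a repeated state among the first 6+1 visited; the segment between the two visits is the pumpable y.

00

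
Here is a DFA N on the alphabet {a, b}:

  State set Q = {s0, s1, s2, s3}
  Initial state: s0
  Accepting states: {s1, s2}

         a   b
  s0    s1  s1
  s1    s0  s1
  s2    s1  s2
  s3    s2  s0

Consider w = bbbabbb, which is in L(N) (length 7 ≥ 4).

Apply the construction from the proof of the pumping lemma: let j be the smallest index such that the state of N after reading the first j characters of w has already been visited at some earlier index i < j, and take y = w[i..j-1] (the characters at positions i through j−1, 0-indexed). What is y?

b

State sequence: s0 -b-> s1 -b-> s1 -b-> s1 -a-> s0 -b-> s1 -b-> s1 -b-> s1
First repeat at step 2: s1 was already visited.

So i = 1, j = 2, giving x = w[0:1] = b, y = w[1:2] = b, z = w[2:7] = babbb.
Check: |xy| = 2 ≤ 4 and |y| = 1 ≥ 1. Reading y takes N from s1 back to s1, so every xyⁱz is accepted.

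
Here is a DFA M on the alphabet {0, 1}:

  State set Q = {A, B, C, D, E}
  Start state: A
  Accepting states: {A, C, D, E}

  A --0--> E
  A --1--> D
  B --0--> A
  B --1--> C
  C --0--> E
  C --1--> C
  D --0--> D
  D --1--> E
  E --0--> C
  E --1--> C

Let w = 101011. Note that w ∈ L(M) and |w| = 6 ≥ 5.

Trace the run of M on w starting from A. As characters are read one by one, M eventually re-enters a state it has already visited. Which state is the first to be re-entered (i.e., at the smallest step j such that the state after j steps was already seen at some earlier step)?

State sequence: A -1-> D -0-> D -1-> E -0-> C -1-> C -1-> C
First repeat at step 2: D was already visited.

The earliest repeat is at step j = 2: M is in D, which it already visited at step i = 1.
The DFA has 5 states, so the proof of the pumping lemma guarantees a repeated state among the first 5+1 visited; the segment between the two visits is the pumpable y.

D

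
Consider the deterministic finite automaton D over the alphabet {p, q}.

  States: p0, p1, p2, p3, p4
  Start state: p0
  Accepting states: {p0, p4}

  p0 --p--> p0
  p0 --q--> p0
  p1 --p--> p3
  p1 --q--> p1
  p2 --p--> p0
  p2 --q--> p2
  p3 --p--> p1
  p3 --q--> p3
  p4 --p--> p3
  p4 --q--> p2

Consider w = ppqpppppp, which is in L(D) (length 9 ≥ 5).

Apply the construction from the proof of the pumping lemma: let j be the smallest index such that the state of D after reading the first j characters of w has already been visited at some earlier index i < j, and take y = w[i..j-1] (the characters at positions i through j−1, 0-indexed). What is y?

p

State sequence: p0 -p-> p0 -p-> p0 -q-> p0 -p-> p0 -p-> p0 -p-> p0 -p-> p0 -p-> p0 -p-> p0
First repeat at step 1: p0 was already visited.

So i = 0, j = 1, giving x = w[0:0] = ε, y = w[0:1] = p, z = w[1:9] = pqpppppp.
Check: |xy| = 1 ≤ 5 and |y| = 1 ≥ 1. Reading y takes D from p0 back to p0, so every xyⁱz is accepted.
Since D has 5 states, any run of length ≥ 5 visits 5+1 states, so by pigeonhole some state repeats within the first 5 steps — that repeat gives the pumpable loop.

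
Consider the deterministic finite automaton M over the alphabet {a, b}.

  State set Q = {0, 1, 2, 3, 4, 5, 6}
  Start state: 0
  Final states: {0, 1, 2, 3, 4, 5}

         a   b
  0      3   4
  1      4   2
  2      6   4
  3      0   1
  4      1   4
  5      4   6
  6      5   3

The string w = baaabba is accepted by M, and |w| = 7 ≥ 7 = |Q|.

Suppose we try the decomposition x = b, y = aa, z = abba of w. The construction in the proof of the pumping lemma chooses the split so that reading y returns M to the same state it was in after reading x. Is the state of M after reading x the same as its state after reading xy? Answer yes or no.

Run of M on the first 3 characters of w = b a a:
  step 0: 0  (start)
  step 1: 4  (read b: 0→4)
  step 2: 1  (read a: 4→1)
  step 3: 4  (read a: 1→4)

After x (step 1): 4. After xy (step 3): 4.
They match, so y = aa drives M around a cycle from 4 back to itself; pumping y any number of times keeps M in 4 before reading z, and xyⁱz ∈ L(M) for every i ≥ 0.

yes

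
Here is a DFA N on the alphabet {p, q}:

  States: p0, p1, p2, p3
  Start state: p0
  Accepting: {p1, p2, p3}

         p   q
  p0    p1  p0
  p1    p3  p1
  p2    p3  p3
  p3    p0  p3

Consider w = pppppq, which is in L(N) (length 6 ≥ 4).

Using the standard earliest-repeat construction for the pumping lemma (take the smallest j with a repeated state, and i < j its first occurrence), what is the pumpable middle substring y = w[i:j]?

State sequence: p0 -p-> p1 -p-> p3 -p-> p0 -p-> p1 -p-> p3 -q-> p3
First repeat at step 3: p0 was already visited.

So i = 0, j = 3, giving x = w[0:0] = ε, y = w[0:3] = ppp, z = w[3:6] = ppq.
Check: |xy| = 3 ≤ 4 and |y| = 3 ≥ 1. Reading y takes N from p0 back to p0, so every xyⁱz is accepted.
With |Q| = 4, pigeonhole forces a state repeat no later than step 4; the substring read between the first and second visits to that state can be pumped.

ppp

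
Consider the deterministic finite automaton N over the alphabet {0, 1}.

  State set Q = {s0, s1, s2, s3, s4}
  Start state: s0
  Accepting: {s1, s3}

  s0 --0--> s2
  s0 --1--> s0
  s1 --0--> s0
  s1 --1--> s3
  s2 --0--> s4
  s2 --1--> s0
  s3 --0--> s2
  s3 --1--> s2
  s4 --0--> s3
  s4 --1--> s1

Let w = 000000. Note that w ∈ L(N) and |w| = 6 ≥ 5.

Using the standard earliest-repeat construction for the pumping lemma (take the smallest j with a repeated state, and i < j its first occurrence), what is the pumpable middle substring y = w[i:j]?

000

State sequence: s0 -0-> s2 -0-> s4 -0-> s3 -0-> s2 -0-> s4 -0-> s3
First repeat at step 4: s2 was already visited.

So i = 1, j = 4, giving x = w[0:1] = 0, y = w[1:4] = 000, z = w[4:6] = 00.
Check: |xy| = 4 ≤ 5 and |y| = 3 ≥ 1. Reading y takes N from s2 back to s2, so every xyⁱz is accepted.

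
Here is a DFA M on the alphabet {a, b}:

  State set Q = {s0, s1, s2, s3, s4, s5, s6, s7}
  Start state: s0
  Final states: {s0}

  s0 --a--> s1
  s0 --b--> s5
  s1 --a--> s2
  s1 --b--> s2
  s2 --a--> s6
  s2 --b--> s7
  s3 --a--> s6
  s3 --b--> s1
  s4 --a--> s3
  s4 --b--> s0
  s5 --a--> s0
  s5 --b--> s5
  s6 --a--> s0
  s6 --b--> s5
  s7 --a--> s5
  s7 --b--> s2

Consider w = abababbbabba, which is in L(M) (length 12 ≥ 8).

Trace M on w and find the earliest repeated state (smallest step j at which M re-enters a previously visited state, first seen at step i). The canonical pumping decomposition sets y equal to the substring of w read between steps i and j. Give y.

ababa

State sequence: s0 -a-> s1 -b-> s2 -a-> s6 -b-> s5 -a-> s0 -b-> s5 -b-> s5 -b-> s5 -a-> s0 -b-> s5 -b-> s5 -a-> s0
First repeat at step 5: s0 was already visited.

So i = 0, j = 5, giving x = w[0:0] = ε, y = w[0:5] = ababa, z = w[5:12] = bbbabba.
Check: |xy| = 5 ≤ 8 and |y| = 5 ≥ 1. Reading y takes M from s0 back to s0, so every xyⁱz is accepted.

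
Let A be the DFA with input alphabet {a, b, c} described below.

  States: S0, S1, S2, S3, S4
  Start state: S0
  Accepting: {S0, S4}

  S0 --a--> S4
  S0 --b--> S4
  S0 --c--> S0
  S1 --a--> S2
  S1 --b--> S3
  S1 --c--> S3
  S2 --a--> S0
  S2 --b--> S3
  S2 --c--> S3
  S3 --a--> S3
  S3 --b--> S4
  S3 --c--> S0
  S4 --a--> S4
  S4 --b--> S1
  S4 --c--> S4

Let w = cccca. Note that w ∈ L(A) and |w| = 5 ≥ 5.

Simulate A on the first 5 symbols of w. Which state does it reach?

S4

State sequence: S0 -c-> S0 -c-> S0 -c-> S0 -c-> S0 -a-> S4

After reading 5 characters, A is in state S4.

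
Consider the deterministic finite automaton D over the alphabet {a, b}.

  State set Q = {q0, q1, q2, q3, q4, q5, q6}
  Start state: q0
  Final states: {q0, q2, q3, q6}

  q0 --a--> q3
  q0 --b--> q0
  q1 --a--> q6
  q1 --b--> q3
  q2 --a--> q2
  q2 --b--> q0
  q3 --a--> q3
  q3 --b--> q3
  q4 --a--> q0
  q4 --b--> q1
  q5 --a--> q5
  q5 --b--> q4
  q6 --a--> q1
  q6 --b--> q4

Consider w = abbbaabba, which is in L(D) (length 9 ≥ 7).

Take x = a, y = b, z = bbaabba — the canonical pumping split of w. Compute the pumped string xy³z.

xy^3z = a·b·b·b·bbaabba = abbbbbaabba.
Reading y = b takes D from q3 back to q3, so after x·y·y·y the machine is still in q3, and z then leads to the accepting state q3. Hence abbbbbaabba ∈ L(D).

abbbbbaabba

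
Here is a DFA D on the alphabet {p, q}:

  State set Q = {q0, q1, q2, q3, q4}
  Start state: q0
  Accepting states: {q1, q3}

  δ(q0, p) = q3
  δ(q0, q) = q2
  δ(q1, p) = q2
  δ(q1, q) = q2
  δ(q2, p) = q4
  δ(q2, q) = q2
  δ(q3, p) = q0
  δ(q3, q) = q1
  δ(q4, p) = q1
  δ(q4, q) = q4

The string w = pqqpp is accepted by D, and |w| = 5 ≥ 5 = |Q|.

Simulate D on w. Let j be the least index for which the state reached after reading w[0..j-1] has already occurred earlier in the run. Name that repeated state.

q1

Run of D on w = p q q p p:
  step 0: q0  (start)
  step 1: q3  (read p: q0→q3)
  step 2: q1  (read q: q3→q1)
  step 3: q2  (read q: q1→q2)
  step 4: q4  (read p: q2→q4)
  step 5: q1  (read p: q4→q1)   ← first repeat (q1 seen earlier)

The earliest repeat is at step j = 5: D is in q1, which it already visited at step i = 2.
With |Q| = 5, pigeonhole forces a state repeat no later than step 5; the substring read between the first and second visits to that state can be pumped.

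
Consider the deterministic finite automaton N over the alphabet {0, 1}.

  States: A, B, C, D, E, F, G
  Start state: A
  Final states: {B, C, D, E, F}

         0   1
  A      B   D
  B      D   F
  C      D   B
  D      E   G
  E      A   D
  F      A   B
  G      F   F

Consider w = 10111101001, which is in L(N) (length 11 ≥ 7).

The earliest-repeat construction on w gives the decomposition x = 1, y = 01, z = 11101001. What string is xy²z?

xy^2z = 1·01·01·11101001 = 1010111101001.
Reading y = 01 takes N from D back to D, so after x·y·y the machine is still in D, and z then leads to the accepting state D. Hence 1010111101001 ∈ L(N).

1010111101001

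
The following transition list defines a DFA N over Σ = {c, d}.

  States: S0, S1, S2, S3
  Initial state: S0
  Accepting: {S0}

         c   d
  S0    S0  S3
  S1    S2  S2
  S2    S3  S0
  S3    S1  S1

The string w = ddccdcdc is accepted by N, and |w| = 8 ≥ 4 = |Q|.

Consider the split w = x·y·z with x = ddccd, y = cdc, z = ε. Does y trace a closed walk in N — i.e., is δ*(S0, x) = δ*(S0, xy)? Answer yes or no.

no

Run of N on the first 8 characters of w = d d c c d c d c:
  step 0: S0  (start)
  step 1: S3  (read d: S0→S3)
  step 2: S1  (read d: S3→S1)
  step 3: S2  (read c: S1→S2)
  step 4: S3  (read c: S2→S3)
  step 5: S1  (read d: S3→S1)
  step 6: S2  (read c: S1→S2)
  step 7: S0  (read d: S2→S0)
  step 8: S0  (read c: S0→S0)

After x (step 5): S1. After xy (step 8): S0.
They differ (S1 ≠ S0), so y is not a cycle from the state after x; this split is not the one the pumping-lemma construction produces, and pumping y need not keep the string in L(N).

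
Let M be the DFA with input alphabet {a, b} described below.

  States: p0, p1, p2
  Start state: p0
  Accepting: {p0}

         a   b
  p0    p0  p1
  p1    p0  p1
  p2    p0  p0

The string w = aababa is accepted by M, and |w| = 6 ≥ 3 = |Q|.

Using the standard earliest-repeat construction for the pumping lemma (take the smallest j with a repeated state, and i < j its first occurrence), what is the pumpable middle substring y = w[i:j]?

a

State sequence: p0 -a-> p0 -a-> p0 -b-> p1 -a-> p0 -b-> p1 -a-> p0
First repeat at step 1: p0 was already visited.

So i = 0, j = 1, giving x = w[0:0] = ε, y = w[0:1] = a, z = w[1:6] = ababa.
Check: |xy| = 1 ≤ 3 and |y| = 1 ≥ 1. Reading y takes M from p0 back to p0, so every xyⁱz is accepted.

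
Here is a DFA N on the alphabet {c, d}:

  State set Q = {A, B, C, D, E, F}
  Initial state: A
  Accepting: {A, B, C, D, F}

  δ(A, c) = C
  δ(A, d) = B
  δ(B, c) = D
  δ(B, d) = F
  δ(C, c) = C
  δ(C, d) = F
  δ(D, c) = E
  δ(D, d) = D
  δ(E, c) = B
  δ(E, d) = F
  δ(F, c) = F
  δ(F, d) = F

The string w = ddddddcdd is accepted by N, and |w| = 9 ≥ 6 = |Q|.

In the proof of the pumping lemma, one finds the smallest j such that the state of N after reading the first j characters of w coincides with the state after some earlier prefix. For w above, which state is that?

Run of N on w = d d d d d d c d d:
  step 0: A  (start)
  step 1: B  (read d: A→B)
  step 2: F  (read d: B→F)
  step 3: F  (read d: F→F)   ← first repeat (F seen earlier)
  step 4: F  (read d: F→F)
  step 5: F  (read d: F→F)
  step 6: F  (read d: F→F)
  step 7: F  (read c: F→F)
  step 8: F  (read d: F→F)
  step 9: F  (read d: F→F)

The earliest repeat is at step j = 3: N is in F, which it already visited at step i = 2.
Pumping length from the standard proof: p = 6 (the number of states). The repeated state found above gives |xy| = j ≤ 6 and |y| = j − i ≥ 1.

F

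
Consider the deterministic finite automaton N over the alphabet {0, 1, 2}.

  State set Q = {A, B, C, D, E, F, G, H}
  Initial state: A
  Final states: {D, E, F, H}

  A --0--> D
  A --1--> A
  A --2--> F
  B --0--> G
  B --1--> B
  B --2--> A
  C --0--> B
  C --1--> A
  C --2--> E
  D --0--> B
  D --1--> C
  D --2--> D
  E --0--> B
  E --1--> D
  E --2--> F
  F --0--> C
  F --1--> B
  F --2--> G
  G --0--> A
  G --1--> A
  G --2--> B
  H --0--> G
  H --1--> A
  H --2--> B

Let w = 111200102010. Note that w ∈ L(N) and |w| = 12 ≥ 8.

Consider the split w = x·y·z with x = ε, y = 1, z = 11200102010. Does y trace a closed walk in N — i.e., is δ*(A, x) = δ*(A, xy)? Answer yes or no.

yes

Run of N on the first 1 characters of w = 1:
  step 0: A  (start)
  step 1: A  (read 1: A→A)

After x (step 0): A. After xy (step 1): A.
They match, so y = 1 drives N around a cycle from A back to itself; pumping y any number of times keeps N in A before reading z, and xyⁱz ∈ L(N) for every i ≥ 0.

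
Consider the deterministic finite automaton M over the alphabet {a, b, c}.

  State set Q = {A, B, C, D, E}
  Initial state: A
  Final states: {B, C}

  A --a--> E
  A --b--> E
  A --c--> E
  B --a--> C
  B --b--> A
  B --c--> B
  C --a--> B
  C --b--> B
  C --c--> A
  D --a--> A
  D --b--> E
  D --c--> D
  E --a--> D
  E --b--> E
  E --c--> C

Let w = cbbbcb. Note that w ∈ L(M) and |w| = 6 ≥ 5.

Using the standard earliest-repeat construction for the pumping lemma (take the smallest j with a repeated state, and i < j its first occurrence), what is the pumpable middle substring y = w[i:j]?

b

Run of M on w = c b b b c b:
  step 0: A  (start)
  step 1: E  (read c: A→E)
  step 2: E  (read b: E→E)   ← first repeat (E seen earlier)
  step 3: E  (read b: E→E)
  step 4: E  (read b: E→E)
  step 5: C  (read c: E→C)
  step 6: B  (read b: C→B)

So i = 1, j = 2, giving x = w[0:1] = c, y = w[1:2] = b, z = w[2:6] = bbcb.
Check: |xy| = 2 ≤ 5 and |y| = 1 ≥ 1. Reading y takes M from E back to E, so every xyⁱz is accepted.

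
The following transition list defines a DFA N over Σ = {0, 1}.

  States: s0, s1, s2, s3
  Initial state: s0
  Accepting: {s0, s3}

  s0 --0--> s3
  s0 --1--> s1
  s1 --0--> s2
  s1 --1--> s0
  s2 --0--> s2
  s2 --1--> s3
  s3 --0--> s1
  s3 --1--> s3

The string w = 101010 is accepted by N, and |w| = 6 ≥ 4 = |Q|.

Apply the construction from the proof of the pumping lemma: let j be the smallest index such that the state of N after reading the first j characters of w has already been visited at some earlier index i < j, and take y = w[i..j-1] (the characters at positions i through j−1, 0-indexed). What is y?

State sequence: s0 -1-> s1 -0-> s2 -1-> s3 -0-> s1 -1-> s0 -0-> s3
First repeat at step 4: s1 was already visited.

So i = 1, j = 4, giving x = w[0:1] = 1, y = w[1:4] = 010, z = w[4:6] = 10.
Check: |xy| = 4 ≤ 4 and |y| = 3 ≥ 1. Reading y takes N from s1 back to s1, so every xyⁱz is accepted.

010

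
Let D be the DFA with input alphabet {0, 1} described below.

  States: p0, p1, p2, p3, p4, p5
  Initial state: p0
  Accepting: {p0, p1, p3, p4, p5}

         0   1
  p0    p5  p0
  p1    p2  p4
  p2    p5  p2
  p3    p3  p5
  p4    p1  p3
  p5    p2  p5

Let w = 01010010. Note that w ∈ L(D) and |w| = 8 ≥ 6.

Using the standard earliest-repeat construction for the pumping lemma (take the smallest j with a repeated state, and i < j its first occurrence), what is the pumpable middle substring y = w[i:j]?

1

Run of D on w = 0 1 0 1 0 0 1 0:
  step 0: p0  (start)
  step 1: p5  (read 0: p0→p5)
  step 2: p5  (read 1: p5→p5)   ← first repeat (p5 seen earlier)
  step 3: p2  (read 0: p5→p2)
  step 4: p2  (read 1: p2→p2)
  step 5: p5  (read 0: p2→p5)
  step 6: p2  (read 0: p5→p2)
  step 7: p2  (read 1: p2→p2)
  step 8: p5  (read 0: p2→p5)

So i = 1, j = 2, giving x = w[0:1] = 0, y = w[1:2] = 1, z = w[2:8] = 010010.
Check: |xy| = 2 ≤ 6 and |y| = 1 ≥ 1. Reading y takes D from p5 back to p5, so every xyⁱz is accepted.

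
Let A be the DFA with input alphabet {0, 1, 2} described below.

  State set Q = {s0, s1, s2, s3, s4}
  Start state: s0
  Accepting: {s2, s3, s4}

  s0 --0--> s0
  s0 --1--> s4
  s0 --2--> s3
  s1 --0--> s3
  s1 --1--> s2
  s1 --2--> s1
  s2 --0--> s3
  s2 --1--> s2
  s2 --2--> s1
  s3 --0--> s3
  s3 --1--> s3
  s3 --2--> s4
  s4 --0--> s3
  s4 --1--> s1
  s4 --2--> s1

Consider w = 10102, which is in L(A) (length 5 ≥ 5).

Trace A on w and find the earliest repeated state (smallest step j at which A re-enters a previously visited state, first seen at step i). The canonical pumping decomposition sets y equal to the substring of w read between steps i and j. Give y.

1

Run of A on w = 1 0 1 0 2:
  step 0: s0  (start)
  step 1: s4  (read 1: s0→s4)
  step 2: s3  (read 0: s4→s3)
  step 3: s3  (read 1: s3→s3)   ← first repeat (s3 seen earlier)
  step 4: s3  (read 0: s3→s3)
  step 5: s4  (read 2: s3→s4)

So i = 2, j = 3, giving x = w[0:2] = 10, y = w[2:3] = 1, z = w[3:5] = 02.
Check: |xy| = 3 ≤ 5 and |y| = 1 ≥ 1. Reading y takes A from s3 back to s3, so every xyⁱz is accepted.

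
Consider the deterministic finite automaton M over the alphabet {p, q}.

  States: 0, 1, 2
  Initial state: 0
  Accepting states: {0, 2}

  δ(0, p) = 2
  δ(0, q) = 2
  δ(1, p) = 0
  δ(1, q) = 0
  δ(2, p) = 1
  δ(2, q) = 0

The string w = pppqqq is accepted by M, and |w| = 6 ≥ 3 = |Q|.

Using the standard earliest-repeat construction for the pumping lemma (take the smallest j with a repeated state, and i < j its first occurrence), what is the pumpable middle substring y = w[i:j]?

ppp

Run of M on w = p p p q q q:
  step 0: 0  (start)
  step 1: 2  (read p: 0→2)
  step 2: 1  (read p: 2→1)
  step 3: 0  (read p: 1→0)   ← first repeat (0 seen earlier)
  step 4: 2  (read q: 0→2)
  step 5: 0  (read q: 2→0)
  step 6: 2  (read q: 0→2)

So i = 0, j = 3, giving x = w[0:0] = ε, y = w[0:3] = ppp, z = w[3:6] = qqq.
Check: |xy| = 3 ≤ 3 and |y| = 3 ≥ 1. Reading y takes M from 0 back to 0, so every xyⁱz is accepted.
The DFA has 3 states, so the proof of the pumping lemma guarantees a repeated state among the first 3+1 visited; the segment between the two visits is the pumpable y.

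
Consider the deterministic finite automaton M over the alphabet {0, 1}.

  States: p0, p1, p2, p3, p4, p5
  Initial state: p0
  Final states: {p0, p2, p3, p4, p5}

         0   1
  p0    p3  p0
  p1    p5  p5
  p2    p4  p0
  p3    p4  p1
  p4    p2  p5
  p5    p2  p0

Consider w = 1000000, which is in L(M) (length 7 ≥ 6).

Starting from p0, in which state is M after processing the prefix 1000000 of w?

Run of M on the first 7 characters of w = 1 0 0 0 0 0 0:
  step 0: p0  (start)
  step 1: p0  (read 1: p0→p0)
  step 2: p3  (read 0: p0→p3)
  step 3: p4  (read 0: p3→p4)
  step 4: p2  (read 0: p4→p2)
  step 5: p4  (read 0: p2→p4)
  step 6: p2  (read 0: p4→p2)
  step 7: p4  (read 0: p2→p4)

After reading 7 characters, M is in state p4.
(This kind of state-tracing is the core of the pumping-lemma construction: with 6 states, pigeonhole forces a repeat within the first 6 steps.)

p4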